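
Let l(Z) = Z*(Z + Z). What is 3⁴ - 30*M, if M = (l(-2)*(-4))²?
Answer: -30639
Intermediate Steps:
l(Z) = 2*Z² (l(Z) = Z*(2*Z) = 2*Z²)
M = 1024 (M = ((2*(-2)²)*(-4))² = ((2*4)*(-4))² = (8*(-4))² = (-32)² = 1024)
3⁴ - 30*M = 3⁴ - 30*1024 = 81 - 30720 = -30639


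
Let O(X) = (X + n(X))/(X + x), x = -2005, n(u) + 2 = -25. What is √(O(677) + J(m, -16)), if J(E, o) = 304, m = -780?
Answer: √33454146/332 ≈ 17.422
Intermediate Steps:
n(u) = -27 (n(u) = -2 - 25 = -27)
O(X) = (-27 + X)/(-2005 + X) (O(X) = (X - 27)/(X - 2005) = (-27 + X)/(-2005 + X))
√(O(677) + J(m, -16)) = √((-27 + 677)/(-2005 + 677) + 304) = √(650/(-1328) + 304) = √(-1/1328*650 + 304) = √(-325/664 + 304) = √(201531/664) = √33454146/332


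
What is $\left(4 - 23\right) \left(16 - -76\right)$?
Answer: $-1748$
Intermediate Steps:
$\left(4 - 23\right) \left(16 - -76\right) = - 19 \left(16 + 76\right) = \left(-19\right) 92 = -1748$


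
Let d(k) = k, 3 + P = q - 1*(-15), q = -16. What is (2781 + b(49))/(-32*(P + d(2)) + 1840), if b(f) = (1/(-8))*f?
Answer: 22199/15232 ≈ 1.4574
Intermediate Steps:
P = -4 (P = -3 + (-16 - 1*(-15)) = -3 + (-16 + 15) = -3 - 1 = -4)
b(f) = -f/8 (b(f) = (1*(-1/8))*f = -f/8)
(2781 + b(49))/(-32*(P + d(2)) + 1840) = (2781 - 1/8*49)/(-32*(-4 + 2) + 1840) = (2781 - 49/8)/(-32*(-2) + 1840) = 22199/(8*(64 + 1840)) = (22199/8)/1904 = (22199/8)*(1/1904) = 22199/15232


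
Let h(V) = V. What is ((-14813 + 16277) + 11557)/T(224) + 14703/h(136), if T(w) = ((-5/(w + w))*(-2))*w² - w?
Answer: 1868093/15232 ≈ 122.64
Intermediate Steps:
T(w) = 4*w (T(w) = ((-5/(2*w))*(-2))*w² - w = (((1/(2*w))*(-5))*(-2))*w² - w = (-5/(2*w)*(-2))*w² - w = (5/w)*w² - w = 5*w - w = 4*w)
((-14813 + 16277) + 11557)/T(224) + 14703/h(136) = ((-14813 + 16277) + 11557)/((4*224)) + 14703/136 = (1464 + 11557)/896 + 14703*(1/136) = 13021*(1/896) + 14703/136 = 13021/896 + 14703/136 = 1868093/15232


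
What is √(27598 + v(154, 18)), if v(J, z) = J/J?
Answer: √27599 ≈ 166.13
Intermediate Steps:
v(J, z) = 1
√(27598 + v(154, 18)) = √(27598 + 1) = √27599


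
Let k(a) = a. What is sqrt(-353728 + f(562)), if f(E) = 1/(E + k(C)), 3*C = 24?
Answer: I*sqrt(114926226630)/570 ≈ 594.75*I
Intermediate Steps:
C = 8 (C = (1/3)*24 = 8)
f(E) = 1/(8 + E) (f(E) = 1/(E + 8) = 1/(8 + E))
sqrt(-353728 + f(562)) = sqrt(-353728 + 1/(8 + 562)) = sqrt(-353728 + 1/570) = sqrt(-201624959/570) = I*sqrt(114926226630)/570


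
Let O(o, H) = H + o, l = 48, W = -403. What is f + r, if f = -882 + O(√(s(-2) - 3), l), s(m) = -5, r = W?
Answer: -1237 + 2*I*√2 ≈ -1237.0 + 2.8284*I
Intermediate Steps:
r = -403
f = -834 + 2*I*√2 (f = -882 + (48 + √(-5 - 3)) = -882 + (48 + √(-8)) = -882 + (48 + 2*I*√2) = -834 + 2*I*√2 ≈ -834.0 + 2.8284*I)
f + r = (-834 + 2*I*√2) - 403 = -1237 + 2*I*√2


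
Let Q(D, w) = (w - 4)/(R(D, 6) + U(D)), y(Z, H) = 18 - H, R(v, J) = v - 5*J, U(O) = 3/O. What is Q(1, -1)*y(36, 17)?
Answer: 5/26 ≈ 0.19231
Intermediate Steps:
Q(D, w) = (-4 + w)/(-30 + D + 3/D) (Q(D, w) = (w - 4)/((D - 5*6) + 3/D) = (-4 + w)/((D - 30) + 3/D) = (-4 + w)/((-30 + D) + 3/D) = (-4 + w)/(-30 + D + 3/D))
Q(1, -1)*y(36, 17) = (1*(-4 - 1)/(3 + 1*(-30 + 1)))*(18 - 1*17) = (1*(-5)/(3 + 1*(-29)))*(18 - 17) = (1*(-5)/(3 - 29))*1 = (1*(-5)/(-26))*1 = (1*(-1/26)*(-5))*1 = (5/26)*1 = 5/26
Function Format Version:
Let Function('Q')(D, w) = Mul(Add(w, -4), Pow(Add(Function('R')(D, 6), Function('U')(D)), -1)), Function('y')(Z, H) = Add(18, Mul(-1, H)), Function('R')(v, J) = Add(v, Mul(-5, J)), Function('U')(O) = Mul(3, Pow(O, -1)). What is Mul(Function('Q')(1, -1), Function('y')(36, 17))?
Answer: Rational(5, 26) ≈ 0.19231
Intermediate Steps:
Function('Q')(D, w) = Mul(Pow(Add(-30, D, Mul(3, Pow(D, -1))), -1), Add(-4, w)) (Function('Q')(D, w) = Mul(Add(w, -4), Pow(Add(Add(D, Mul(-5, 6)), Mul(3, Pow(D, -1))), -1)) = Mul(Add(-4, w), Pow(Add(Add(D, -30), Mul(3, Pow(D, -1))), -1)) = Mul(Add(-4, w), Pow(Add(Add(-30, D), Mul(3, Pow(D, -1))), -1)) = Mul(Add(-4, w), Pow(Add(-30, D, Mul(3, Pow(D, -1))), -1)) = Mul(Pow(Add(-30, D, Mul(3, Pow(D, -1))), -1), Add(-4, w)))
Mul(Function('Q')(1, -1), Function('y')(36, 17)) = Mul(Mul(1, Pow(Add(3, Mul(1, Add(-30, 1))), -1), Add(-4, -1)), Add(18, Mul(-1, 17))) = Mul(Mul(1, Pow(Add(3, Mul(1, -29)), -1), -5), Add(18, -17)) = Mul(Mul(1, Pow(Add(3, -29), -1), -5), 1) = Mul(Mul(1, Pow(-26, -1), -5), 1) = Mul(Mul(1, Rational(-1, 26), -5), 1) = Mul(Rational(5, 26), 1) = Rational(5, 26)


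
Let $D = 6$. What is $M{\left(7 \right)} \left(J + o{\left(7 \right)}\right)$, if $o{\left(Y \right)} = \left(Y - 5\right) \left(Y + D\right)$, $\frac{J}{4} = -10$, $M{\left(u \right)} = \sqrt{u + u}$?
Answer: $- 14 \sqrt{14} \approx -52.383$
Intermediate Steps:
$M{\left(u \right)} = \sqrt{2} \sqrt{u}$ ($M{\left(u \right)} = \sqrt{2 u} = \sqrt{2} \sqrt{u}$)
$J = -40$ ($J = 4 \left(-10\right) = -40$)
$o{\left(Y \right)} = \left(-5 + Y\right) \left(6 + Y\right)$ ($o{\left(Y \right)} = \left(Y - 5\right) \left(Y + 6\right) = \left(-5 + Y\right) \left(6 + Y\right)$)
$M{\left(7 \right)} \left(J + o{\left(7 \right)}\right) = \sqrt{2} \sqrt{7} \left(-40 + \left(-30 + 7 + 7^{2}\right)\right) = \sqrt{14} \left(-40 + \left(-30 + 7 + 49\right)\right) = \sqrt{14} \left(-40 + 26\right) = \sqrt{14} \left(-14\right) = - 14 \sqrt{14}$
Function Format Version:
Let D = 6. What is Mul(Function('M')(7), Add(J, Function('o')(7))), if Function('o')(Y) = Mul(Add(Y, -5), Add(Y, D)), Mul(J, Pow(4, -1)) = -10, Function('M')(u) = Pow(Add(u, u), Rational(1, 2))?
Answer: Mul(-14, Pow(14, Rational(1, 2))) ≈ -52.383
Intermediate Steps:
Function('M')(u) = Mul(Pow(2, Rational(1, 2)), Pow(u, Rational(1, 2))) (Function('M')(u) = Pow(Mul(2, u), Rational(1, 2)) = Mul(Pow(2, Rational(1, 2)), Pow(u, Rational(1, 2))))
J = -40 (J = Mul(4, -10) = -40)
Function('o')(Y) = Mul(Add(-5, Y), Add(6, Y)) (Function('o')(Y) = Mul(Add(Y, -5), Add(Y, 6)) = Mul(Add(-5, Y), Add(6, Y)))
Mul(Function('M')(7), Add(J, Function('o')(7))) = Mul(Mul(Pow(2, Rational(1, 2)), Pow(7, Rational(1, 2))), Add(-40, Add(-30, 7, Pow(7, 2)))) = Mul(Pow(14, Rational(1, 2)), Add(-40, Add(-30, 7, 49))) = Mul(Pow(14, Rational(1, 2)), Add(-40, 26)) = Mul(Pow(14, Rational(1, 2)), -14) = Mul(-14, Pow(14, Rational(1, 2)))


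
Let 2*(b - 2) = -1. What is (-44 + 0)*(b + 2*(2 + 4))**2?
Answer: -8019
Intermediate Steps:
b = 3/2 (b = 2 + (1/2)*(-1) = 2 - 1/2 = 3/2 ≈ 1.5000)
(-44 + 0)*(b + 2*(2 + 4))**2 = (-44 + 0)*(3/2 + 2*(2 + 4))**2 = -44*(3/2 + 2*6)**2 = -44*(3/2 + 12)**2 = -44*(27/2)**2 = -44*729/4 = -8019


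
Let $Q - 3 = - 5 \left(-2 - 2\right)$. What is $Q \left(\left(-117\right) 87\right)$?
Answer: $-234117$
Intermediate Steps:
$Q = 23$ ($Q = 3 - 5 \left(-2 - 2\right) = 3 - -20 = 3 + 20 = 23$)
$Q \left(\left(-117\right) 87\right) = 23 \left(\left(-117\right) 87\right) = 23 \left(-10179\right) = -234117$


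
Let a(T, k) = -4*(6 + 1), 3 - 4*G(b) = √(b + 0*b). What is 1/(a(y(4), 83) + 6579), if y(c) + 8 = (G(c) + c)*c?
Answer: 1/6551 ≈ 0.00015265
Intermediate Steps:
G(b) = ¾ - √b/4 (G(b) = ¾ - √(b + 0*b)/4 = ¾ - √(b + 0)/4 = ¾ - √b/4)
y(c) = -8 + c*(¾ + c - √c/4) (y(c) = -8 + ((¾ - √c/4) + c)*c = -8 + (¾ + c - √c/4)*c = -8 + c*(¾ + c - √c/4))
a(T, k) = -28 (a(T, k) = -4*7 = -28)
1/(a(y(4), 83) + 6579) = 1/(-28 + 6579) = 1/6551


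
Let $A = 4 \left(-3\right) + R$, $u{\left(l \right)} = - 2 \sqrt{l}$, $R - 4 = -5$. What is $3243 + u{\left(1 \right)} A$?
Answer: $3269$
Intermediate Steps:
$R = -1$ ($R = 4 - 5 = -1$)
$A = -13$ ($A = 4 \left(-3\right) - 1 = -12 - 1 = -13$)
$3243 + u{\left(1 \right)} A = 3243 + - 2 \sqrt{1} \left(-13\right) = 3243 + \left(-2\right) 1 \left(-13\right) = 3243 - -26 = 3243 + 26 = 3269$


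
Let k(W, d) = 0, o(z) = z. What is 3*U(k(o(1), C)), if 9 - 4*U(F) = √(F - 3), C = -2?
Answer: 27/4 - 3*I*√3/4 ≈ 6.75 - 1.299*I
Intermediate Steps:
U(F) = 9/4 - √(-3 + F)/4 (U(F) = 9/4 - √(F - 3)/4 = 9/4 - √(-3 + F)/4)
3*U(k(o(1), C)) = 3*(9/4 - √(-3 + 0)/4) = 3*(9/4 - I*√3/4) = 27/4 - 3*I*√3/4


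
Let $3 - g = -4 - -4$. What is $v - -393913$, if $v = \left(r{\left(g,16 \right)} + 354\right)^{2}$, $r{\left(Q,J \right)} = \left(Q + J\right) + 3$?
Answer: $535289$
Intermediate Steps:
$g = 3$ ($g = 3 - \left(-4 - -4\right) = 3 - \left(-4 + 4\right) = 3 - 0 = 3 + 0 = 3$)
$r{\left(Q,J \right)} = 3 + J + Q$ ($r{\left(Q,J \right)} = \left(J + Q\right) + 3 = 3 + J + Q$)
$v = 141376$ ($v = \left(\left(3 + 16 + 3\right) + 354\right)^{2} = \left(22 + 354\right)^{2} = 376^{2} = 141376$)
$v - -393913 = 141376 - -393913 = 141376 + 393913 = 535289$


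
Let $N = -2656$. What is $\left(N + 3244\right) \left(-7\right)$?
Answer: $-4116$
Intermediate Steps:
$\left(N + 3244\right) \left(-7\right) = \left(-2656 + 3244\right) \left(-7\right) = 588 \left(-7\right) = -4116$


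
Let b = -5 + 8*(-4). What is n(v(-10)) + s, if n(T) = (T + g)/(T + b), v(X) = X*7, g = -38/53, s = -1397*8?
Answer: -63375348/5671 ≈ -11175.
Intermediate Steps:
s = -11176
b = -37 (b = -5 - 32 = -37)
g = -38/53 (g = -38*1/53 = -38/53 ≈ -0.71698)
v(X) = 7*X
n(T) = (-38/53 + T)/(-37 + T) (n(T) = (T - 38/53)/(T - 37) = (-38/53 + T)/(-37 + T))
n(v(-10)) + s = (-38/53 + 7*(-10))/(-37 + 7*(-10)) - 11176 = (-38/53 - 70)/(-37 - 70) - 11176 = -3748/53/(-107) - 11176 = -1/107*(-3748/53) - 11176 = 3748/5671 - 11176 = -63375348/5671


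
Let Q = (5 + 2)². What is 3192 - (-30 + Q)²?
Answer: 2831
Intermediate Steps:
Q = 49 (Q = 7² = 49)
3192 - (-30 + Q)² = 3192 - (-30 + 49)² = 3192 - 1*19² = 3192 - 1*361 = 3192 - 361 = 2831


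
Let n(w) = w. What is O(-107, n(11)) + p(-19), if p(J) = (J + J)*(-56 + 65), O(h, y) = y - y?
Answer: -342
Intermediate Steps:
O(h, y) = 0
p(J) = 18*J (p(J) = (2*J)*9 = 18*J)
O(-107, n(11)) + p(-19) = 0 + 18*(-19) = 0 - 342 = -342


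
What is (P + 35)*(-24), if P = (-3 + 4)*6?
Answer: -984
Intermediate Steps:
P = 6 (P = 1*6 = 6)
(P + 35)*(-24) = (6 + 35)*(-24) = 41*(-24) = -984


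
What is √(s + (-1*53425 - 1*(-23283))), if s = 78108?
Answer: √47966 ≈ 219.01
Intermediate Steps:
√(s + (-1*53425 - 1*(-23283))) = √(78108 + (-1*53425 - 1*(-23283))) = √(78108 + (-53425 + 23283)) = √(78108 - 30142) = √47966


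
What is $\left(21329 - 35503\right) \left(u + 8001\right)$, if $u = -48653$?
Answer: $576201448$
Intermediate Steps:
$\left(21329 - 35503\right) \left(u + 8001\right) = \left(21329 - 35503\right) \left(-48653 + 8001\right) = \left(-14174\right) \left(-40652\right) = 576201448$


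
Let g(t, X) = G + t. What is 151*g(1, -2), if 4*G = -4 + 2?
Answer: 151/2 ≈ 75.500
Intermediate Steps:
G = -1/2 (G = (-4 + 2)/4 = (1/4)*(-2) = -1/2 ≈ -0.50000)
g(t, X) = -1/2 + t
151*g(1, -2) = 151*(-1/2 + 1) = 151*(1/2) = 151/2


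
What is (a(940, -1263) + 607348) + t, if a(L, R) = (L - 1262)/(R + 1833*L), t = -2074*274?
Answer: 2924890834/74859 ≈ 39072.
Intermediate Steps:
t = -568276
a(L, R) = (-1262 + L)/(R + 1833*L)
(a(940, -1263) + 607348) + t = ((-1262 + 940)/(-1263 + 1833*940) + 607348) - 568276 = (-322/(-1263 + 1723020) + 607348) - 568276 = (-322/1721757 + 607348) - 568276 = ((1/1721757)*(-322) + 607348) - 568276 = (-14/74859 + 607348) - 568276 = 45465463918/74859 - 568276 = 2924890834/74859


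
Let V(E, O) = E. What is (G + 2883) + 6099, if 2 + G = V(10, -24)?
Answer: 8990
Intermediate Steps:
G = 8 (G = -2 + 10 = 8)
(G + 2883) + 6099 = (8 + 2883) + 6099 = 2891 + 6099 = 8990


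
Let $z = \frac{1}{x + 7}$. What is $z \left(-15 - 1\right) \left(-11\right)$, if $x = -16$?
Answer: $- \frac{176}{9} \approx -19.556$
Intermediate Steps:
$z = - \frac{1}{9}$ ($z = \frac{1}{-16 + 7} = \frac{1}{-9} = - \frac{1}{9} \approx -0.11111$)
$z \left(-15 - 1\right) \left(-11\right) = - \frac{-15 - 1}{9} \left(-11\right) = \left(- \frac{1}{9}\right) \left(-16\right) \left(-11\right) = \frac{16}{9} \left(-11\right) = - \frac{176}{9}$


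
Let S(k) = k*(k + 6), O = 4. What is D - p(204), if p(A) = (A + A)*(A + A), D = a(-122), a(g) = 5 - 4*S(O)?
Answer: -166619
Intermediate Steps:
S(k) = k*(6 + k)
a(g) = -155 (a(g) = 5 - 16*(6 + 4) = 5 - 16*10 = 5 - 4*40 = 5 - 160 = -155)
D = -155
p(A) = 4*A**2 (p(A) = (2*A)*(2*A) = 4*A**2)
D - p(204) = -155 - 4*204**2 = -155 - 4*41616 = -155 - 1*166464 = -155 - 166464 = -166619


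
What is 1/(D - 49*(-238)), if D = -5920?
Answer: 1/5742 ≈ 0.00017416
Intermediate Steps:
1/(D - 49*(-238)) = 1/(-5920 - 49*(-238)) = 1/(-5920 + 11662) = 1/5742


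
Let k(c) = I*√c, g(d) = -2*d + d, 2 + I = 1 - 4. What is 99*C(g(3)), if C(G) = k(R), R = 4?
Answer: -990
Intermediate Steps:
I = -5 (I = -2 + (1 - 4) = -2 - 3 = -5)
g(d) = -d
k(c) = -5*√c
C(G) = -10 (C(G) = -5*√4 = -5*2 = -10)
99*C(g(3)) = 99*(-10) = -990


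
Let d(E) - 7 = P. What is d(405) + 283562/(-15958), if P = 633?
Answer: 4964779/7979 ≈ 622.23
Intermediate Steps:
d(E) = 640 (d(E) = 7 + 633 = 640)
d(405) + 283562/(-15958) = 640 + 283562/(-15958) = 640 + 283562*(-1/15958) = 640 - 141781/7979 = 4964779/7979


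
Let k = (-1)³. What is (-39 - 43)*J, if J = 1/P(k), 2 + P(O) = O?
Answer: 82/3 ≈ 27.333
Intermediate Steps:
k = -1
P(O) = -2 + O
J = -⅓ (J = 1/(-2 - 1) = 1/(-3) = -⅓ ≈ -0.33333)
(-39 - 43)*J = (-39 - 43)*(-⅓) = -82*(-⅓) = 82/3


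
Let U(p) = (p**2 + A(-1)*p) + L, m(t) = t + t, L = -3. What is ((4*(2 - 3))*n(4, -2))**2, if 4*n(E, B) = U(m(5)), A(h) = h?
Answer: 7569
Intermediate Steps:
m(t) = 2*t
U(p) = -3 + p**2 - p (U(p) = (p**2 - p) - 3 = -3 + p**2 - p)
n(E, B) = 87/4 (n(E, B) = (-3 + (2*5)**2 - 2*5)/4 = (-3 + 10**2 - 1*10)/4 = (-3 + 100 - 10)/4 = (1/4)*87 = 87/4)
((4*(2 - 3))*n(4, -2))**2 = ((4*(2 - 3))*(87/4))**2 = ((4*(-1))*(87/4))**2 = (-4*87/4)**2 = (-87)**2 = 7569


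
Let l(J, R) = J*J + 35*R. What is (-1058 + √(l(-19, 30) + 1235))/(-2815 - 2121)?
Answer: 529/2468 - 21*√6/4936 ≈ 0.20392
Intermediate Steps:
l(J, R) = J² + 35*R
(-1058 + √(l(-19, 30) + 1235))/(-2815 - 2121) = (-1058 + √(((-19)² + 35*30) + 1235))/(-2815 - 2121) = (-1058 + √((361 + 1050) + 1235))/(-4936) = (-1058 + √(1411 + 1235))*(-1/4936) = (-1058 + √2646)*(-1/4936) = (-1058 + 21*√6)*(-1/4936) = 529/2468 - 21*√6/4936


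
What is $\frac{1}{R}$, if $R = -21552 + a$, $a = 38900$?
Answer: $\frac{1}{17348} \approx 5.7644 \cdot 10^{-5}$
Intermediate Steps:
$R = 17348$ ($R = -21552 + 38900 = 17348$)
$\frac{1}{R} = \frac{1}{17348}$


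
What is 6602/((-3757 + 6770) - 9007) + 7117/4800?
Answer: 1828283/4795200 ≈ 0.38127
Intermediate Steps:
6602/((-3757 + 6770) - 9007) + 7117/4800 = 6602/(3013 - 9007) + 7117*(1/4800) = 6602/(-5994) + 7117/4800 = 6602*(-1/5994) + 7117/4800 = -3301/2997 + 7117/4800 = 1828283/4795200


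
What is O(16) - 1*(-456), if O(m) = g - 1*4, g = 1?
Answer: 453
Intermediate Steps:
O(m) = -3 (O(m) = 1 - 1*4 = 1 - 4 = -3)
O(16) - 1*(-456) = -3 - 1*(-456) = -3 + 456 = 453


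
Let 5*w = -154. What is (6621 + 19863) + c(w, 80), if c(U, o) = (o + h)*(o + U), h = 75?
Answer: 34110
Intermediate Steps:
w = -154/5 (w = (1/5)*(-154) = -154/5 ≈ -30.800)
c(U, o) = (75 + o)*(U + o) (c(U, o) = (o + 75)*(o + U) = (75 + o)*(U + o))
(6621 + 19863) + c(w, 80) = (6621 + 19863) + (80**2 + 75*(-154/5) + 75*80 - 154/5*80) = 26484 + (6400 - 2310 + 6000 - 2464) = 26484 + 7626 = 34110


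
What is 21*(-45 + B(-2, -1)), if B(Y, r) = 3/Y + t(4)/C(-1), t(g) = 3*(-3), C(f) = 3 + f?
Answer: -1071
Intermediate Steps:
t(g) = -9
B(Y, r) = -9/2 + 3/Y (B(Y, r) = 3/Y - 9/(3 - 1) = 3/Y - 9/2 = -9/2 + 3/Y)
21*(-45 + B(-2, -1)) = 21*(-45 + (-9/2 + 3/(-2))) = 21*(-45 + (-9/2 + 3*(-1/2))) = 21*(-45 + (-9/2 - 3/2)) = 21*(-45 - 6) = 21*(-51) = -1071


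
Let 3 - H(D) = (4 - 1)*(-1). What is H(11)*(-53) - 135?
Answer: -453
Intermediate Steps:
H(D) = 6 (H(D) = 3 - (4 - 1)*(-1) = 3 - 3*(-1) = 3 - 1*(-3) = 3 + 3 = 6)
H(11)*(-53) - 135 = 6*(-53) - 135 = -318 - 135 = -453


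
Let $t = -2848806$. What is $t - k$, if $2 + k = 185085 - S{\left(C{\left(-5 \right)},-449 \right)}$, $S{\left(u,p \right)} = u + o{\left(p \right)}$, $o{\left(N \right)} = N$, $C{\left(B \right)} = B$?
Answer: $-3034343$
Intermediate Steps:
$S{\left(u,p \right)} = p + u$ ($S{\left(u,p \right)} = u + p = p + u$)
$k = 185537$ ($k = -2 + \left(185085 - \left(-449 - 5\right)\right) = -2 + \left(185085 - -454\right) = -2 + \left(185085 + 454\right) = -2 + 185539 = 185537$)
$t - k = -2848806 - 185537 = -3034343$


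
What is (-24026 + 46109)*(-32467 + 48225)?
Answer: 347983914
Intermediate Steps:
(-24026 + 46109)*(-32467 + 48225) = 22083*15758 = 347983914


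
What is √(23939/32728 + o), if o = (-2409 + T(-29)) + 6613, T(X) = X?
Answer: √1118179439698/16364 ≈ 64.620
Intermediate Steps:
o = 4175 (o = (-2409 - 29) + 6613 = -2438 + 6613 = 4175)
√(23939/32728 + o) = √(23939/32728 + 4175) = √(136663339/32728) = √1118179439698/16364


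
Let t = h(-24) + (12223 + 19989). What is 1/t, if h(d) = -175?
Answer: 1/32037 ≈ 3.1214e-5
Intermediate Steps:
t = 32037 (t = -175 + (12223 + 19989) = -175 + 32212 = 32037)
1/t = 1/32037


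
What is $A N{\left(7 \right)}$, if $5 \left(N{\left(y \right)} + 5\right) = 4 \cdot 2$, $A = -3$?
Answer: $\frac{51}{5} \approx 10.2$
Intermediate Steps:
$N{\left(y \right)} = - \frac{17}{5}$ ($N{\left(y \right)} = -5 + \frac{4 \cdot 2}{5} = -5 + \frac{1}{5} \cdot 8 = -5 + \frac{8}{5} = - \frac{17}{5}$)
$A N{\left(7 \right)} = \left(-3\right) \left(- \frac{17}{5}\right) = \frac{51}{5}$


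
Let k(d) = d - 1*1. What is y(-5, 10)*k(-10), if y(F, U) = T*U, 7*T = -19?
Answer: 2090/7 ≈ 298.57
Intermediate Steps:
T = -19/7 (T = (⅐)*(-19) = -19/7 ≈ -2.7143)
k(d) = -1 + d (k(d) = d - 1 = -1 + d)
y(F, U) = -19*U/7
y(-5, 10)*k(-10) = (-19/7*10)*(-1 - 10) = -190/7*(-11) = 2090/7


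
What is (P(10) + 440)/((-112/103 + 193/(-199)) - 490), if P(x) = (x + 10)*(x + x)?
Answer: -5739160/3361899 ≈ -1.7071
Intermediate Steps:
P(x) = 2*x*(10 + x) (P(x) = (10 + x)*(2*x) = 2*x*(10 + x))
(P(10) + 440)/((-112/103 + 193/(-199)) - 490) = (2*10*(10 + 10) + 440)/((-112/103 + 193/(-199)) - 490) = (2*10*20 + 440)/((-112*1/103 + 193*(-1/199)) - 490) = (400 + 440)/((-112/103 - 193/199) - 490) = 840/(-42167/20497 - 490) = 840/(-10085697/20497) = 840*(-20497/10085697) = -5739160/3361899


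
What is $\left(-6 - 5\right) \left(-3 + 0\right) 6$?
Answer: $198$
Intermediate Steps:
$\left(-6 - 5\right) \left(-3 + 0\right) 6 = - 11 \left(\left(-3\right) 6\right) = \left(-11\right) \left(-18\right) = 198$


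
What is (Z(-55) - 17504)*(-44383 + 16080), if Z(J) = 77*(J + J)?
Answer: 735142122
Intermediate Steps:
Z(J) = 154*J (Z(J) = 77*(2*J) = 154*J)
(Z(-55) - 17504)*(-44383 + 16080) = (154*(-55) - 17504)*(-44383 + 16080) = (-8470 - 17504)*(-28303) = -25974*(-28303) = 735142122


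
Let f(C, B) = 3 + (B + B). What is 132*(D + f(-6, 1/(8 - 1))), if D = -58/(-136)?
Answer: 58311/119 ≈ 490.01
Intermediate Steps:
D = 29/68 (D = -58*(-1/136) = 29/68 ≈ 0.42647)
f(C, B) = 3 + 2*B
132*(D + f(-6, 1/(8 - 1))) = 132*(29/68 + (3 + 2/(8 - 1))) = 132*(29/68 + (3 + 2/7)) = 132*(29/68 + 23/7) = 132*(1767/476) = 58311/119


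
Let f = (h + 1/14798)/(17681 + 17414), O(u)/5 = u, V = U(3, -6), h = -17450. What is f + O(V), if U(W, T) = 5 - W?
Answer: 4935133001/519335810 ≈ 9.5028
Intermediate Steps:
V = 2 (V = 5 - 1*3 = 5 - 3 = 2)
O(u) = 5*u
f = -258225099/519335810 (f = (-17450 + 1/14798)/(17681 + 17414) = (-17450 + 1/14798)/35095 = -258225099/14798*1/35095 = -258225099/519335810 ≈ -0.49722)
f + O(V) = -258225099/519335810 + 5*2 = -258225099/519335810 + 10 = 4935133001/519335810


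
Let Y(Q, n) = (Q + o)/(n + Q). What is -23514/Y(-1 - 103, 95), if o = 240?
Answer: 105813/68 ≈ 1556.1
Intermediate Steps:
Y(Q, n) = (240 + Q)/(Q + n) (Y(Q, n) = (Q + 240)/(n + Q) = (240 + Q)/(Q + n))
-23514/Y(-1 - 103, 95) = -23514*((-1 - 103) + 95)/(240 + (-1 - 103)) = -23514*(-104 + 95)/(240 - 104) = -23514/(136/(-9)) = -23514/((-⅑*136)) = -23514/(-136/9) = -23514*(-9/136) = 105813/68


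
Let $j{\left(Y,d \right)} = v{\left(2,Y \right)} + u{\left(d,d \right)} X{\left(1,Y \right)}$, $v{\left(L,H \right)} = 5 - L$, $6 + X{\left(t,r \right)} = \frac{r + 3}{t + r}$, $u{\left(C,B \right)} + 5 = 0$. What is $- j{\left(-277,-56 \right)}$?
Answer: $- \frac{3869}{138} \approx -28.036$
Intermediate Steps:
$u{\left(C,B \right)} = -5$ ($u{\left(C,B \right)} = -5 + 0 = -5$)
$X{\left(t,r \right)} = -6 + \frac{3 + r}{r + t}$ ($X{\left(t,r \right)} = -6 + \frac{r + 3}{t + r} = -6 + \frac{3 + r}{r + t}$)
$j{\left(Y,d \right)} = 3 - \frac{5 \left(-3 - 5 Y\right)}{1 + Y}$ ($j{\left(Y,d \right)} = \left(5 - 2\right) - 5 \frac{3 - 6 - 5 Y}{Y + 1} = \left(5 - 2\right) - 5 \frac{3 - 6 - 5 Y}{1 + Y} = 3 - 5 \frac{-3 - 5 Y}{1 + Y} = 3 - \frac{5 \left(-3 - 5 Y\right)}{1 + Y}$)
$- j{\left(-277,-56 \right)} = - \frac{2 \left(9 + 14 \left(-277\right)\right)}{1 - 277} = - \frac{2 \left(9 - 3878\right)}{-276} = - \frac{2 \left(-1\right) \left(-3869\right)}{276} = \left(-1\right) \frac{3869}{138} = - \frac{3869}{138}$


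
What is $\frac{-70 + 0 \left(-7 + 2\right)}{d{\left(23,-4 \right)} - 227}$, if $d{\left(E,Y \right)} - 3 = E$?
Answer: $\frac{70}{201} \approx 0.34826$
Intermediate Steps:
$d{\left(E,Y \right)} = 3 + E$
$\frac{-70 + 0 \left(-7 + 2\right)}{d{\left(23,-4 \right)} - 227} = \frac{-70 + 0 \left(-7 + 2\right)}{\left(3 + 23\right) - 227} = \frac{-70 + 0 \left(-5\right)}{26 - 227} = \frac{-70 + 0}{-201} = \left(-70\right) \left(- \frac{1}{201}\right) = \frac{70}{201}$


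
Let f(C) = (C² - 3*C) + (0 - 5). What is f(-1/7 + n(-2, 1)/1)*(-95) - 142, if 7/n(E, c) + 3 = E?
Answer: -81549/245 ≈ -332.85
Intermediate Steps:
n(E, c) = 7/(-3 + E)
f(C) = -5 + C² - 3*C (f(C) = (C² - 3*C) - 5 = -5 + C² - 3*C)
f(-1/7 + n(-2, 1)/1)*(-95) - 142 = (-5 + (-1/7 + (7/(-3 - 2))/1)² - 3*(-1/7 + (7/(-3 - 2))/1))*(-95) - 142 = (-5 + (-1*⅐ + (7/(-5))*1)² - 3*(-1*⅐ + (7/(-5))*1))*(-95) - 142 = (-5 + (-⅐ + (7*(-⅕))*1)² - 3*(-⅐ + (7*(-⅕))*1))*(-95) - 142 = (-5 + (-⅐ - 7/5*1)² - 3*(-⅐ - 7/5*1))*(-95) - 142 = (-5 + (-⅐ - 7/5)² - 3*(-⅐ - 7/5))*(-95) - 142 = (-5 + (-54/35)² - 3*(-54/35))*(-95) - 142 = (-5 + 2916/1225 + 162/35)*(-95) - 142 = (2461/1225)*(-95) - 142 = -46759/245 - 142 = -81549/245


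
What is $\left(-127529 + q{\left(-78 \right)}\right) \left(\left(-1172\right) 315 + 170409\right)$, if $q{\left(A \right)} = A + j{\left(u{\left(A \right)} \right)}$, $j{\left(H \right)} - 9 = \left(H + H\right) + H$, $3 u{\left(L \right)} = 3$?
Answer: $25362185745$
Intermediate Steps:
$u{\left(L \right)} = 1$ ($u{\left(L \right)} = \frac{1}{3} \cdot 3 = 1$)
$j{\left(H \right)} = 9 + 3 H$ ($j{\left(H \right)} = 9 + \left(\left(H + H\right) + H\right) = 9 + \left(2 H + H\right) = 9 + 3 H$)
$q{\left(A \right)} = 12 + A$ ($q{\left(A \right)} = A + \left(9 + 3 \cdot 1\right) = A + \left(9 + 3\right) = A + 12 = 12 + A$)
$\left(-127529 + q{\left(-78 \right)}\right) \left(\left(-1172\right) 315 + 170409\right) = \left(-127529 + \left(12 - 78\right)\right) \left(\left(-1172\right) 315 + 170409\right) = \left(-127529 - 66\right) \left(-369180 + 170409\right) = \left(-127595\right) \left(-198771\right) = 25362185745$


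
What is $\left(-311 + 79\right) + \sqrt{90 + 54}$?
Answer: $-220$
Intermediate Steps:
$\left(-311 + 79\right) + \sqrt{90 + 54} = -232 + \sqrt{144} = -232 + 12 = -220$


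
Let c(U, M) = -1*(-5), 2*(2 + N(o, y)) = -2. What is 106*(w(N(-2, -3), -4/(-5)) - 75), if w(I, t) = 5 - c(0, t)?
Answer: -7950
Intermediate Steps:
N(o, y) = -3 (N(o, y) = -2 + (½)*(-2) = -2 - 1 = -3)
c(U, M) = 5
w(I, t) = 0 (w(I, t) = 5 - 1*5 = 5 - 5 = 0)
106*(w(N(-2, -3), -4/(-5)) - 75) = 106*(0 - 75) = 106*(-75) = -7950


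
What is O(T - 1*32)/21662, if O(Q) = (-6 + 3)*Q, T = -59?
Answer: 273/21662 ≈ 0.012603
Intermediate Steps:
O(Q) = -3*Q
O(T - 1*32)/21662 = -3*(-59 - 1*32)/21662 = -3*(-59 - 32)*(1/21662) = -3*(-91)*(1/21662) = 273*(1/21662) = 273/21662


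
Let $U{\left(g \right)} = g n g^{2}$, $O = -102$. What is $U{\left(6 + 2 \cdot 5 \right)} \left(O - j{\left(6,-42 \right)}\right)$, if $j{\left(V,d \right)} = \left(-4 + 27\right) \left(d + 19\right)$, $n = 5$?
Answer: $8744960$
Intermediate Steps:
$j{\left(V,d \right)} = 437 + 23 d$ ($j{\left(V,d \right)} = 23 \left(19 + d\right) = 437 + 23 d$)
$U{\left(g \right)} = 5 g^{3}$ ($U{\left(g \right)} = g 5 g^{2} = 5 g g^{2} = 5 g^{3}$)
$U{\left(6 + 2 \cdot 5 \right)} \left(O - j{\left(6,-42 \right)}\right) = 5 \left(6 + 2 \cdot 5\right)^{3} \left(-102 - \left(437 + 23 \left(-42\right)\right)\right) = 5 \left(6 + 10\right)^{3} \left(-102 - \left(437 - 966\right)\right) = 5 \cdot 16^{3} \left(-102 - -529\right) = 5 \cdot 4096 \left(-102 + 529\right) = 20480 \cdot 427 = 8744960$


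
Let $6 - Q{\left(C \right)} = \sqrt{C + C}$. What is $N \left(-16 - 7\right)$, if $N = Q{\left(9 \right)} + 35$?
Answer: $-943 + 69 \sqrt{2} \approx -845.42$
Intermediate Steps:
$Q{\left(C \right)} = 6 - \sqrt{2} \sqrt{C}$ ($Q{\left(C \right)} = 6 - \sqrt{C + C} = 6 - \sqrt{2 C} = 6 - \sqrt{2} \sqrt{C}$)
$N = 41 - 3 \sqrt{2}$ ($N = \left(6 - \sqrt{2} \sqrt{9}\right) + 35 = \left(6 - \sqrt{2} \cdot 3\right) + 35 = \left(6 - 3 \sqrt{2}\right) + 35 = 41 - 3 \sqrt{2} \approx 36.757$)
$N \left(-16 - 7\right) = \left(41 - 3 \sqrt{2}\right) \left(-16 - 7\right) = \left(41 - 3 \sqrt{2}\right) \left(-23\right) = -943 + 69 \sqrt{2}$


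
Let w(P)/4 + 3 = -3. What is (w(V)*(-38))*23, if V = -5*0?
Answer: 20976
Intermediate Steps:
V = 0
w(P) = -24 (w(P) = -12 + 4*(-3) = -12 - 12 = -24)
(w(V)*(-38))*23 = -24*(-38)*23 = 912*23 = 20976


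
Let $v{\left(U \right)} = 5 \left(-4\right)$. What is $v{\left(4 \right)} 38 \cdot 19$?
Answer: $-14440$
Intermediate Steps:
$v{\left(U \right)} = -20$
$v{\left(4 \right)} 38 \cdot 19 = \left(-20\right) 38 \cdot 19 = \left(-760\right) 19 = -14440$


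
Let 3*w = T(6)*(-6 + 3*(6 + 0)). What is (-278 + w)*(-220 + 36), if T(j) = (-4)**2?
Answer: 39376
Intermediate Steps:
T(j) = 16
w = 64 (w = (16*(-6 + 3*(6 + 0)))/3 = (16*(-6 + 3*6))/3 = (16*(-6 + 18))/3 = (16*12)/3 = (1/3)*192 = 64)
(-278 + w)*(-220 + 36) = (-278 + 64)*(-220 + 36) = -214*(-184) = 39376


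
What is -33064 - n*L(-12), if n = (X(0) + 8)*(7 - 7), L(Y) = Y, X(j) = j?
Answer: -33064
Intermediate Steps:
n = 0 (n = (0 + 8)*(7 - 7) = 8*0 = 0)
-33064 - n*L(-12) = -33064 - 0*(-12) = -33064 - 1*0 = -33064 + 0 = -33064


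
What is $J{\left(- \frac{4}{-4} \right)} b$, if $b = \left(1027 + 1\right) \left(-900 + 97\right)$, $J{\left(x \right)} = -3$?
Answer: $2476452$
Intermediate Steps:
$b = -825484$ ($b = 1028 \left(-803\right) = -825484$)
$J{\left(- \frac{4}{-4} \right)} b = \left(-3\right) \left(-825484\right) = 2476452$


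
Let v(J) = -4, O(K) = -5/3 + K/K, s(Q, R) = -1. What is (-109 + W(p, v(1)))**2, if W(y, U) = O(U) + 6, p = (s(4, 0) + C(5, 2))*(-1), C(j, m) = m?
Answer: 96721/9 ≈ 10747.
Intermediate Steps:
O(K) = -2/3 (O(K) = -5*1/3 + 1 = -5/3 + 1 = -2/3)
p = -1 (p = (-1 + 2)*(-1) = 1*(-1) = -1)
W(y, U) = 16/3 (W(y, U) = -2/3 + 6 = 16/3)
(-109 + W(p, v(1)))**2 = (-109 + 16/3)**2 = (-311/3)**2 = 96721/9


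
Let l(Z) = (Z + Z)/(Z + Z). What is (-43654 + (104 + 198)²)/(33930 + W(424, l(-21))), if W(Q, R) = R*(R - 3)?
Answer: 23775/16964 ≈ 1.4015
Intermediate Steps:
l(Z) = 1 (l(Z) = (2*Z)/((2*Z)) = (2*Z)*(1/(2*Z)) = 1)
W(Q, R) = R*(-3 + R)
(-43654 + (104 + 198)²)/(33930 + W(424, l(-21))) = (-43654 + (104 + 198)²)/(33930 + 1*(-3 + 1)) = (-43654 + 302²)/(33930 + 1*(-2)) = (-43654 + 91204)/(33930 - 2) = 47550/33928 = 47550*(1/33928) = 23775/16964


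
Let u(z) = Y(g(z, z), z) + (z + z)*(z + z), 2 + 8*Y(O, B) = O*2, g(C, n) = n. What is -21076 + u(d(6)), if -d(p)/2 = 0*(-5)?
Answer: -84305/4 ≈ -21076.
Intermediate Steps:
d(p) = 0 (d(p) = -0*(-5) = -2*0 = 0)
Y(O, B) = -1/4 + O/4 (Y(O, B) = -1/4 + (O*2)/8 = -1/4 + (2*O)/8 = -1/4 + O/4)
u(z) = -1/4 + 4*z**2 + z/4 (u(z) = (-1/4 + z/4) + (z + z)*(z + z) = (-1/4 + z/4) + (2*z)*(2*z) = (-1/4 + z/4) + 4*z**2 = -1/4 + 4*z**2 + z/4)
-21076 + u(d(6)) = -21076 + (-1/4 + 4*0**2 + (1/4)*0) = -21076 + (-1/4 + 4*0 + 0) = -21076 + (-1/4 + 0 + 0) = -21076 - 1/4 = -84305/4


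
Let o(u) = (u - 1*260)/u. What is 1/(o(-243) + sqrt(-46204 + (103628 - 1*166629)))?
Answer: 122229/6448699054 - 59049*I*sqrt(109205)/6448699054 ≈ 1.8954e-5 - 0.0030259*I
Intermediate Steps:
o(u) = (-260 + u)/u (o(u) = (u - 260)/u = (-260 + u)/u)
1/(o(-243) + sqrt(-46204 + (103628 - 1*166629))) = 1/((-260 - 243)/(-243) + sqrt(-46204 + (103628 - 1*166629))) = 1/(-1/243*(-503) + sqrt(-46204 + (103628 - 166629))) = 1/(503/243 + sqrt(-46204 - 63001)) = 1/(503/243 + sqrt(-109205)) = 1/(503/243 + I*sqrt(109205))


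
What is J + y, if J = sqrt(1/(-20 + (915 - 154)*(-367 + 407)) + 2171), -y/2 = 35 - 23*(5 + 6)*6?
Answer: 2966 + sqrt(330209105)/390 ≈ 3012.6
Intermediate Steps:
y = 2966 (y = -2*(35 - 23*(5 + 6)*6) = -2*(35 - 253*6) = -2*(35 - 23*66) = -2*(35 - 1518) = -2*(-1483) = 2966)
J = sqrt(330209105)/390 (J = sqrt(1/(-20 + 761*40) + 2171) = sqrt(1/(-20 + 30440) + 2171) = sqrt(1/30420 + 2171) = sqrt(66041821/30420) = sqrt(330209105)/390 ≈ 46.594)
J + y = sqrt(330209105)/390 + 2966 = 2966 + sqrt(330209105)/390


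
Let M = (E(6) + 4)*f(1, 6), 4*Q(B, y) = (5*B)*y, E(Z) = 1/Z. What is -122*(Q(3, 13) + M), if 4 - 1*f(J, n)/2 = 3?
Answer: -41785/6 ≈ -6964.2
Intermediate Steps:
E(Z) = 1/Z
Q(B, y) = 5*B*y/4 (Q(B, y) = ((5*B)*y)/4 = (5*B*y)/4 = 5*B*y/4)
f(J, n) = 2 (f(J, n) = 8 - 2*3 = 8 - 6 = 2)
M = 25/3 (M = (1/6 + 4)*2 = (⅙ + 4)*2 = (25/6)*2 = 25/3 ≈ 8.3333)
-122*(Q(3, 13) + M) = -122*((5/4)*3*13 + 25/3) = -122*(195/4 + 25/3) = -122*685/12 = -41785/6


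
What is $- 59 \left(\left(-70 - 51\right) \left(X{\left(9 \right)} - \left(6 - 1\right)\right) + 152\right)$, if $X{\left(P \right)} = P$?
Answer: $19588$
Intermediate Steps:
$- 59 \left(\left(-70 - 51\right) \left(X{\left(9 \right)} - \left(6 - 1\right)\right) + 152\right) = - 59 \left(\left(-70 - 51\right) \left(9 - \left(6 - 1\right)\right) + 152\right) = - 59 \left(- 121 \left(9 - 5\right) + 152\right) = - 59 \left(\left(-121\right) 4 + 152\right) = - 59 \left(-484 + 152\right) = \left(-59\right) \left(-332\right) = 19588$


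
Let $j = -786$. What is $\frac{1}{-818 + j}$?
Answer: $- \frac{1}{1604} \approx -0.00062344$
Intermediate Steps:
$\frac{1}{-818 + j} = \frac{1}{-818 - 786} = \frac{1}{-1604} = - \frac{1}{1604}$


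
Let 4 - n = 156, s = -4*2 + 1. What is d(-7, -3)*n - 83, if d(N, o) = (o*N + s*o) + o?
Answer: -6011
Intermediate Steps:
s = -7 (s = -8 + 1 = -7)
d(N, o) = -6*o + N*o (d(N, o) = (o*N - 7*o) + o = (N*o - 7*o) + o = (-7*o + N*o) + o = -6*o + N*o)
n = -152 (n = 4 - 1*156 = 4 - 156 = -152)
d(-7, -3)*n - 83 = -3*(-6 - 7)*(-152) - 83 = -3*(-13)*(-152) - 83 = 39*(-152) - 83 = -5928 - 83 = -6011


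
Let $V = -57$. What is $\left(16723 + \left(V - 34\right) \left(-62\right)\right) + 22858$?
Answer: $45223$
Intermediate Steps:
$\left(16723 + \left(V - 34\right) \left(-62\right)\right) + 22858 = \left(16723 + \left(-57 - 34\right) \left(-62\right)\right) + 22858 = \left(16723 - -5642\right) + 22858 = \left(16723 + 5642\right) + 22858 = 22365 + 22858 = 45223$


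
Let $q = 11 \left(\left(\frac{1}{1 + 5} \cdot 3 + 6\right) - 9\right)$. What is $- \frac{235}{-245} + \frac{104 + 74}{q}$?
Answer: $- \frac{14859}{2695} \approx -5.5135$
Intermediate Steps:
$q = - \frac{55}{2}$ ($q = 11 \left(\left(\frac{1}{6} \cdot 3 + 6\right) - 9\right) = 11 \left(\left(\frac{1}{2} + 6\right) - 9\right) = 11 \left(\frac{13}{2} - 9\right) = 11 \left(- \frac{5}{2}\right) = - \frac{55}{2} \approx -27.5$)
$- \frac{235}{-245} + \frac{104 + 74}{q} = - \frac{235}{-245} + \frac{104 + 74}{- \frac{55}{2}} = \left(-235\right) \left(- \frac{1}{245}\right) + 178 \left(- \frac{2}{55}\right) = \frac{47}{49} - \frac{356}{55} = - \frac{14859}{2695}$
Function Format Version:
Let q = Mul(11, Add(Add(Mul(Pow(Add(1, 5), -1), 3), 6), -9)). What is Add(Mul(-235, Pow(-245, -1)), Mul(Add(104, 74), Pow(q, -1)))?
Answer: Rational(-14859, 2695) ≈ -5.5135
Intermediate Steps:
q = Rational(-55, 2) (q = Mul(11, Add(Add(Mul(Pow(6, -1), 3), 6), -9)) = Mul(11, Add(Add(Mul(Rational(1, 6), 3), 6), -9)) = Mul(11, Add(Add(Rational(1, 2), 6), -9)) = Mul(11, Add(Rational(13, 2), -9)) = Mul(11, Rational(-5, 2)) = Rational(-55, 2) ≈ -27.500)
Add(Mul(-235, Pow(-245, -1)), Mul(Add(104, 74), Pow(q, -1))) = Add(Mul(-235, Pow(-245, -1)), Mul(Add(104, 74), Pow(Rational(-55, 2), -1))) = Add(Mul(-235, Rational(-1, 245)), Mul(178, Rational(-2, 55))) = Add(Rational(47, 49), Rational(-356, 55)) = Rational(-14859, 2695)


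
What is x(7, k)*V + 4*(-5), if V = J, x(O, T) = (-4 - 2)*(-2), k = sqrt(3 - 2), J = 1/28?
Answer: -137/7 ≈ -19.571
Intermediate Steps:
J = 1/28 ≈ 0.035714
k = 1 (k = sqrt(1) = 1)
x(O, T) = 12 (x(O, T) = -6*(-2) = 12)
V = 1/28 ≈ 0.035714
x(7, k)*V + 4*(-5) = 12*(1/28) + 4*(-5) = 3/7 - 20 = -137/7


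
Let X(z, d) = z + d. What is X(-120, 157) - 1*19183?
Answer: -19146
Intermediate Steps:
X(z, d) = d + z
X(-120, 157) - 1*19183 = (157 - 120) - 1*19183 = 37 - 19183 = -19146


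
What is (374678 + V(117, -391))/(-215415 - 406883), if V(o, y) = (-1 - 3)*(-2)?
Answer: -187343/311149 ≈ -0.60210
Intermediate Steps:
V(o, y) = 8 (V(o, y) = -4*(-2) = 8)
(374678 + V(117, -391))/(-215415 - 406883) = (374678 + 8)/(-215415 - 406883) = 374686/(-622298) = 374686*(-1/622298) = -187343/311149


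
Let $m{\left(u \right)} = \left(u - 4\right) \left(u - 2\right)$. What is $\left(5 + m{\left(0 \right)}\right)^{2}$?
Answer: $169$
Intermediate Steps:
$m{\left(u \right)} = \left(-4 + u\right) \left(-2 + u\right)$
$\left(5 + m{\left(0 \right)}\right)^{2} = \left(5 + \left(8 + 0^{2} - 0\right)\right)^{2} = \left(5 + \left(8 + 0 + 0\right)\right)^{2} = \left(5 + 8\right)^{2} = 13^{2} = 169$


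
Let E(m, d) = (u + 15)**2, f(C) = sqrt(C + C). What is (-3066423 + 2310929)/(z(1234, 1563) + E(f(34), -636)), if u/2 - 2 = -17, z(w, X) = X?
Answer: -377747/894 ≈ -422.54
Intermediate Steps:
f(C) = sqrt(2)*sqrt(C) (f(C) = sqrt(2*C) = sqrt(2)*sqrt(C))
u = -30 (u = 4 + 2*(-17) = 4 - 34 = -30)
E(m, d) = 225 (E(m, d) = (-30 + 15)**2 = (-15)**2 = 225)
(-3066423 + 2310929)/(z(1234, 1563) + E(f(34), -636)) = (-3066423 + 2310929)/(1563 + 225) = -755494/1788 = -755494*1/1788 = -377747/894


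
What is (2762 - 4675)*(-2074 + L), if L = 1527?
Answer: 1046411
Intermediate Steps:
(2762 - 4675)*(-2074 + L) = (2762 - 4675)*(-2074 + 1527) = -1913*(-547) = 1046411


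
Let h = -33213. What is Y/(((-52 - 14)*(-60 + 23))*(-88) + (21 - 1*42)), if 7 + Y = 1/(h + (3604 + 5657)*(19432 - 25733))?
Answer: 408707419/12548310307758 ≈ 3.2571e-5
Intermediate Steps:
Y = -408707419/58386774 (Y = -7 + 1/(-33213 + (3604 + 5657)*(19432 - 25733)) = -7 + 1/(-33213 + 9261*(-6301)) = -7 + 1/(-33213 - 58353561) = -7 + 1/(-58386774) = -7 - 1/58386774 = -408707419/58386774 ≈ -7.0000)
Y/(((-52 - 14)*(-60 + 23))*(-88) + (21 - 1*42)) = -408707419/(58386774*(((-52 - 14)*(-60 + 23))*(-88) + (21 - 1*42))) = -408707419/(58386774*(-66*(-37)*(-88) + (21 - 42))) = -408707419/(58386774*(2442*(-88) - 21)) = -408707419/(58386774*(-214896 - 21)) = -408707419/58386774/(-214917) = -408707419/58386774*(-1/214917) = 408707419/12548310307758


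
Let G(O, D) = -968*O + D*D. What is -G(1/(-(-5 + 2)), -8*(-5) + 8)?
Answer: -5944/3 ≈ -1981.3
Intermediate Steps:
G(O, D) = D² - 968*O (G(O, D) = -968*O + D² = D² - 968*O)
-G(1/(-(-5 + 2)), -8*(-5) + 8) = -((-8*(-5) + 8)² - 968*(-1/(-5 + 2))) = -((40 + 8)² - 968/((-1*(-3)))) = -(48² - 968/3) = -(2304 - 968*⅓) = -(2304 - 968/3) = -1*5944/3 = -5944/3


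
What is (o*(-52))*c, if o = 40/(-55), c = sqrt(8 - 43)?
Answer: 416*I*sqrt(35)/11 ≈ 223.74*I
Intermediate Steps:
c = I*sqrt(35) (c = sqrt(-35) = I*sqrt(35) ≈ 5.9161*I)
o = -8/11 (o = 40*(-1/55) = -8/11 ≈ -0.72727)
(o*(-52))*c = (-8/11*(-52))*(I*sqrt(35)) = 416*(I*sqrt(35))/11 = 416*I*sqrt(35)/11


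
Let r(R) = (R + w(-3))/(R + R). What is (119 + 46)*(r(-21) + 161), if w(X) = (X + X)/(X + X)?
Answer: 186505/7 ≈ 26644.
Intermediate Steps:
w(X) = 1 (w(X) = (2*X)/((2*X)) = (2*X)*(1/(2*X)) = 1)
r(R) = (1 + R)/(2*R) (r(R) = (R + 1)/(R + R) = (1 + R)/((2*R)) = (1 + R)*(1/(2*R)) = (1 + R)/(2*R))
(119 + 46)*(r(-21) + 161) = (119 + 46)*((½)*(1 - 21)/(-21) + 161) = 165*((½)*(-1/21)*(-20) + 161) = 165*(10/21 + 161) = 165*(3391/21) = 186505/7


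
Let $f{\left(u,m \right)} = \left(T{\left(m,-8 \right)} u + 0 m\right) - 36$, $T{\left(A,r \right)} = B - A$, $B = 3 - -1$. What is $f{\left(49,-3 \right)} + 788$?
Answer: $1095$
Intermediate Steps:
$B = 4$ ($B = 3 + 1 = 4$)
$T{\left(A,r \right)} = 4 - A$
$f{\left(u,m \right)} = -36 + u \left(4 - m\right)$ ($f{\left(u,m \right)} = \left(\left(4 - m\right) u + 0 m\right) - 36 = \left(u \left(4 - m\right) + 0\right) - 36 = u \left(4 - m\right) - 36 = -36 + u \left(4 - m\right)$)
$f{\left(49,-3 \right)} + 788 = \left(-36 - 49 \left(-4 - 3\right)\right) + 788 = \left(-36 - 49 \left(-7\right)\right) + 788 = \left(-36 + 343\right) + 788 = 307 + 788 = 1095$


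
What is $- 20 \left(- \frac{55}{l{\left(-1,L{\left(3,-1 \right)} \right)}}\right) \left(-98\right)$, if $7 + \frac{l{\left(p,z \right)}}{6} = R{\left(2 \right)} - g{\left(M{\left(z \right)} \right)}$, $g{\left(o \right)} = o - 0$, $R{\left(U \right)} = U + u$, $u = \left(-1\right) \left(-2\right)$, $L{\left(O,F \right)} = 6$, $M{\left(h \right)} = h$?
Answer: $\frac{53900}{27} \approx 1996.3$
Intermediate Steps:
$u = 2$
$R{\left(U \right)} = 2 + U$ ($R{\left(U \right)} = U + 2 = 2 + U$)
$g{\left(o \right)} = o$ ($g{\left(o \right)} = o + 0 = o$)
$l{\left(p,z \right)} = -18 - 6 z$ ($l{\left(p,z \right)} = -42 + 6 \left(\left(2 + 2\right) - z\right) = -42 + 6 \left(4 - z\right) = -42 - \left(-24 + 6 z\right) = -18 - 6 z$)
$- 20 \left(- \frac{55}{l{\left(-1,L{\left(3,-1 \right)} \right)}}\right) \left(-98\right) = - 20 \left(- \frac{55}{-18 - 36}\right) \left(-98\right) = - 20 \left(- \frac{55}{-54}\right) \left(-98\right) = - 20 \left(\left(-55\right) \left(- \frac{1}{54}\right)\right) \left(-98\right) = \left(-20\right) \frac{55}{54} \left(-98\right) = \left(- \frac{550}{27}\right) \left(-98\right) = \frac{53900}{27}$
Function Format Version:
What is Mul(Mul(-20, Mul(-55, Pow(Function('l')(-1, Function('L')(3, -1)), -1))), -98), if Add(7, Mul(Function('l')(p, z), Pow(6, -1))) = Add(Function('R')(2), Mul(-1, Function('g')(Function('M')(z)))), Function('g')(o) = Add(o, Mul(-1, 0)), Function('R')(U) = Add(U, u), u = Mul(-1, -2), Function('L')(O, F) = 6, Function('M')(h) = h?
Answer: Rational(53900, 27) ≈ 1996.3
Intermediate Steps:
u = 2
Function('R')(U) = Add(2, U) (Function('R')(U) = Add(U, 2) = Add(2, U))
Function('g')(o) = o (Function('g')(o) = Add(o, 0) = o)
Function('l')(p, z) = Add(-18, Mul(-6, z)) (Function('l')(p, z) = Add(-42, Mul(6, Add(Add(2, 2), Mul(-1, z)))) = Add(-42, Mul(6, Add(4, Mul(-1, z)))) = Add(-42, Add(24, Mul(-6, z))) = Add(-18, Mul(-6, z)))
Mul(Mul(-20, Mul(-55, Pow(Function('l')(-1, Function('L')(3, -1)), -1))), -98) = Mul(Mul(-20, Mul(-55, Pow(Add(-18, Mul(-6, 6)), -1))), -98) = Mul(Mul(-20, Mul(-55, Pow(Add(-18, -36), -1))), -98) = Mul(Mul(-20, Mul(-55, Pow(-54, -1))), -98) = Mul(Mul(-20, Mul(-55, Rational(-1, 54))), -98) = Mul(Mul(-20, Rational(55, 54)), -98) = Mul(Rational(-550, 27), -98) = Rational(53900, 27)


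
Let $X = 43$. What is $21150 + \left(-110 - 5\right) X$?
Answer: $16205$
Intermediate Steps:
$21150 + \left(-110 - 5\right) X = 21150 + \left(-110 - 5\right) 43 = 21150 - 4945 = 16205$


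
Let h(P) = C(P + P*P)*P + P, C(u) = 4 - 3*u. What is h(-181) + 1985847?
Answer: 19675882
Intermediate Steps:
h(P) = P + P*(4 - 3*P - 3*P²) (h(P) = (4 - 3*(P + P*P))*P + P = (4 - 3*(P + P²))*P + P = (4 + (-3*P - 3*P²))*P + P = (4 - 3*P - 3*P²)*P + P = P*(4 - 3*P - 3*P²) + P = P + P*(4 - 3*P - 3*P²))
h(-181) + 1985847 = -1*(-181)*(-5 + 3*(-181)*(1 - 181)) + 1985847 = -1*(-181)*(-5 + 3*(-181)*(-180)) + 1985847 = -1*(-181)*(-5 + 97740) + 1985847 = -1*(-181)*97735 + 1985847 = 17690035 + 1985847 = 19675882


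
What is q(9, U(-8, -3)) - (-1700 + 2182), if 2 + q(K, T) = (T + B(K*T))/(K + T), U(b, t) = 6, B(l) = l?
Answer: -480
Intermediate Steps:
q(K, T) = -2 + (T + K*T)/(K + T)
q(9, U(-8, -3)) - (-1700 + 2182) = (-1*6 - 2*9 + 9*6)/(9 + 6) - (-1700 + 2182) = (-6 - 18 + 54)/15 - 1*482 = (1/15)*30 - 482 = 2 - 482 = -480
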